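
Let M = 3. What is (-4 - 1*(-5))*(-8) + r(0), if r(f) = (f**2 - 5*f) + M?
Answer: -5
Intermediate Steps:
r(f) = 3 + f**2 - 5*f (r(f) = (f**2 - 5*f) + 3 = 3 + f**2 - 5*f)
(-4 - 1*(-5))*(-8) + r(0) = (-4 - 1*(-5))*(-8) + (3 + 0**2 - 5*0) = (-4 + 5)*(-8) + (3 + 0 + 0) = 1*(-8) + 3 = -8 + 3 = -5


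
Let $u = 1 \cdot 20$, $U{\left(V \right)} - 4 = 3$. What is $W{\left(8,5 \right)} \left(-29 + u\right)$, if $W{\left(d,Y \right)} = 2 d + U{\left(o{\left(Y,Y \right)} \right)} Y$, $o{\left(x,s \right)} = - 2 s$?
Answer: $-459$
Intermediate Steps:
$U{\left(V \right)} = 7$ ($U{\left(V \right)} = 4 + 3 = 7$)
$u = 20$
$W{\left(d,Y \right)} = 2 d + 7 Y$
$W{\left(8,5 \right)} \left(-29 + u\right) = \left(2 \cdot 8 + 7 \cdot 5\right) \left(-29 + 20\right) = \left(16 + 35\right) \left(-9\right) = 51 \left(-9\right) = -459$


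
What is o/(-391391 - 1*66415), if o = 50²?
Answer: -1250/228903 ≈ -0.0054608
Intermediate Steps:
o = 2500
o/(-391391 - 1*66415) = 2500/(-391391 - 1*66415) = 2500/(-391391 - 66415) = 2500/(-457806) = 2500*(-1/457806) = -1250/228903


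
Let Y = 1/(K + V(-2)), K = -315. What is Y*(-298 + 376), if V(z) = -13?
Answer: -39/164 ≈ -0.23780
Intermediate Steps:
Y = -1/328 (Y = 1/(-315 - 13) = 1/(-328) = -1/328 ≈ -0.0030488)
Y*(-298 + 376) = -(-298 + 376)/328 = -1/328*78 = -39/164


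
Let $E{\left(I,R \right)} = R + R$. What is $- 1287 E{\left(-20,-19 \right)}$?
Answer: $48906$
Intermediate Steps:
$E{\left(I,R \right)} = 2 R$
$- 1287 E{\left(-20,-19 \right)} = - 1287 \cdot 2 \left(-19\right) = \left(-1287\right) \left(-38\right) = 48906$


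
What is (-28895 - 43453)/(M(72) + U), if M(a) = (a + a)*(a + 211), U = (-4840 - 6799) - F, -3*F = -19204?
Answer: -217044/68135 ≈ -3.1855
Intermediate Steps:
F = 19204/3 (F = -1/3*(-19204) = 19204/3 ≈ 6401.3)
U = -54121/3 (U = (-4840 - 6799) - 1*19204/3 = -11639 - 19204/3 = -54121/3 ≈ -18040.)
M(a) = 2*a*(211 + a) (M(a) = (2*a)*(211 + a) = 2*a*(211 + a))
(-28895 - 43453)/(M(72) + U) = (-28895 - 43453)/(2*72*(211 + 72) - 54121/3) = -72348/(2*72*283 - 54121/3) = -72348/(40752 - 54121/3) = -72348/68135/3 = -72348*3/68135 = -217044/68135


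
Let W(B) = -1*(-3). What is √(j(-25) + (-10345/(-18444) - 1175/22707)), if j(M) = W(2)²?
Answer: √7278368259/27666 ≈ 3.0837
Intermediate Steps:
W(B) = 3
j(M) = 9 (j(M) = 3² = 9)
√(j(-25) + (-10345/(-18444) - 1175/22707)) = √(9 + (-10345/(-18444) - 1175/22707)) = √(9 + (-10345*(-1/18444) - 1175*1/22707)) = √(9 + (10345/18444 - 1175/22707)) = √(9 + 2450945/4813884) = √(45775901/4813884) = √7278368259/27666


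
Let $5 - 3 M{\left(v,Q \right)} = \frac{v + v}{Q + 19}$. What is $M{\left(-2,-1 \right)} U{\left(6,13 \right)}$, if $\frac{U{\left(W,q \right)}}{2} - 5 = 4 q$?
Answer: $\frac{1786}{9} \approx 198.44$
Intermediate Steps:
$U{\left(W,q \right)} = 10 + 8 q$ ($U{\left(W,q \right)} = 10 + 2 \cdot 4 q = 10 + 8 q$)
$M{\left(v,Q \right)} = \frac{5}{3} - \frac{2 v}{3 \left(19 + Q\right)}$ ($M{\left(v,Q \right)} = \frac{5}{3} - \frac{\left(v + v\right) \frac{1}{Q + 19}}{3} = \frac{5}{3} - \frac{2 v \frac{1}{19 + Q}}{3} = \frac{5}{3} - \frac{2 v}{3 \left(19 + Q\right)}$)
$M{\left(-2,-1 \right)} U{\left(6,13 \right)} = \frac{95 - -4 + 5 \left(-1\right)}{3 \left(19 - 1\right)} \left(10 + 8 \cdot 13\right) = \frac{95 + 4 - 5}{3 \cdot 18} \left(10 + 104\right) = \frac{1}{3} \cdot \frac{1}{18} \cdot 94 \cdot 114 = \frac{47}{27} \cdot 114 = \frac{1786}{9}$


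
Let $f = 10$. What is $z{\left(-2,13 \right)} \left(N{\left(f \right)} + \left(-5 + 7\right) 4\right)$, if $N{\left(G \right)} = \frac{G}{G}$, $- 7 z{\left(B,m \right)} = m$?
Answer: $- \frac{117}{7} \approx -16.714$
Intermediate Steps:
$z{\left(B,m \right)} = - \frac{m}{7}$
$N{\left(G \right)} = 1$
$z{\left(-2,13 \right)} \left(N{\left(f \right)} + \left(-5 + 7\right) 4\right) = \left(- \frac{1}{7}\right) 13 \left(1 + \left(-5 + 7\right) 4\right) = - \frac{13 \left(1 + 2 \cdot 4\right)}{7} = - \frac{13 \left(1 + 8\right)}{7} = \left(- \frac{13}{7}\right) 9 = - \frac{117}{7}$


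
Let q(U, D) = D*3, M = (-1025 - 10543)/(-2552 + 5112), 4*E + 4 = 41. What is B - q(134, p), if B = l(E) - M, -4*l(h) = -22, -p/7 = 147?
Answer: 495523/160 ≈ 3097.0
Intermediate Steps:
p = -1029 (p = -7*147 = -1029)
E = 37/4 (E = -1 + (1/4)*41 = -1 + 41/4 = 37/4 ≈ 9.2500)
l(h) = 11/2 (l(h) = -1/4*(-22) = 11/2)
M = -723/160 (M = -11568/2560 = -11568*1/2560 = -723/160 ≈ -4.5188)
q(U, D) = 3*D
B = 1603/160 (B = 11/2 - 1*(-723/160) = 11/2 + 723/160 = 1603/160 ≈ 10.019)
B - q(134, p) = 1603/160 - 3*(-1029) = 1603/160 - 1*(-3087) = 1603/160 + 3087 = 495523/160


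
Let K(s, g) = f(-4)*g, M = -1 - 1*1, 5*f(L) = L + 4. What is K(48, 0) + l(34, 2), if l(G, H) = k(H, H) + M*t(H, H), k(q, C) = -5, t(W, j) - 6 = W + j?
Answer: -25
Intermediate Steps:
f(L) = ⅘ + L/5 (f(L) = (L + 4)/5 = (4 + L)/5 = ⅘ + L/5)
M = -2 (M = -1 - 1 = -2)
t(W, j) = 6 + W + j (t(W, j) = 6 + (W + j) = 6 + W + j)
K(s, g) = 0 (K(s, g) = (⅘ + (⅕)*(-4))*g = (⅘ - ⅘)*g = 0*g = 0)
l(G, H) = -17 - 4*H (l(G, H) = -5 - 2*(6 + H + H) = -5 - 2*(6 + 2*H) = -5 + (-12 - 4*H) = -17 - 4*H)
K(48, 0) + l(34, 2) = 0 + (-17 - 4*2) = 0 + (-17 - 8) = 0 - 25 = -25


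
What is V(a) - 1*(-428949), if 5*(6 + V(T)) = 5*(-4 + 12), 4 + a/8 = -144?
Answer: 428951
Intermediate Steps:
a = -1184 (a = -32 + 8*(-144) = -32 - 1152 = -1184)
V(T) = 2 (V(T) = -6 + (5*(-4 + 12))/5 = -6 + (5*8)/5 = -6 + (1/5)*40 = -6 + 8 = 2)
V(a) - 1*(-428949) = 2 - 1*(-428949) = 2 + 428949 = 428951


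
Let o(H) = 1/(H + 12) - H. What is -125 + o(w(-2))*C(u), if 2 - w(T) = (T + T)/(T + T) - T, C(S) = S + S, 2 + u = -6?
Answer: -1567/11 ≈ -142.45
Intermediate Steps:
u = -8 (u = -2 - 6 = -8)
C(S) = 2*S
w(T) = 1 + T (w(T) = 2 - ((T + T)/(T + T) - T) = 2 - ((2*T)/((2*T)) - T) = 2 - ((2*T)*(1/(2*T)) - T) = 2 - (1 - T) = 2 + (-1 + T) = 1 + T)
o(H) = 1/(12 + H) - H
-125 + o(w(-2))*C(u) = -125 + ((1 - (1 - 2)² - 12*(1 - 2))/(12 + (1 - 2)))*(2*(-8)) = -125 + ((1 - 1*(-1)² - 12*(-1))/(12 - 1))*(-16) = -125 + ((1 - 1*1 + 12)/11)*(-16) = -125 + ((1 - 1 + 12)/11)*(-16) = -125 + ((1/11)*12)*(-16) = -125 + (12/11)*(-16) = -125 - 192/11 = -1567/11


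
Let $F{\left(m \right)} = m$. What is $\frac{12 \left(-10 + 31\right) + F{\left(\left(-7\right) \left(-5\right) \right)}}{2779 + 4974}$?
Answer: $\frac{287}{7753} \approx 0.037018$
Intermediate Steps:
$\frac{12 \left(-10 + 31\right) + F{\left(\left(-7\right) \left(-5\right) \right)}}{2779 + 4974} = \frac{12 \left(-10 + 31\right) - -35}{2779 + 4974} = \frac{12 \cdot 21 + 35}{7753} = \left(252 + 35\right) \frac{1}{7753} = 287 \cdot \frac{1}{7753} = \frac{287}{7753}$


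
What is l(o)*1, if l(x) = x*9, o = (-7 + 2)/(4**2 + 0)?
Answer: -45/16 ≈ -2.8125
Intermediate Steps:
o = -5/16 (o = -5/(16 + 0) = -5/16 ≈ -0.31250)
l(x) = 9*x
l(o)*1 = (9*(-5/16))*1 = -45/16*1 = -45/16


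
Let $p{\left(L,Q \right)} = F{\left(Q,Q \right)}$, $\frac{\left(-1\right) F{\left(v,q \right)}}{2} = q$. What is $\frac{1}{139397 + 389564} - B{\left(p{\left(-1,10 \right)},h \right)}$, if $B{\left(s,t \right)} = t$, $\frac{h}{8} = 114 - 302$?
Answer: $\frac{795557345}{528961} \approx 1504.0$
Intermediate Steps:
$F{\left(v,q \right)} = - 2 q$
$p{\left(L,Q \right)} = - 2 Q$
$h = -1504$ ($h = 8 \left(114 - 302\right) = 8 \left(-188\right) = -1504$)
$\frac{1}{139397 + 389564} - B{\left(p{\left(-1,10 \right)},h \right)} = \frac{1}{139397 + 389564} - -1504 = \frac{1}{528961} + 1504 = \frac{795557345}{528961}$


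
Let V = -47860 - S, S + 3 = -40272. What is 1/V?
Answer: -1/7585 ≈ -0.00013184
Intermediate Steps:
S = -40275 (S = -3 - 40272 = -40275)
V = -7585 (V = -47860 - 1*(-40275) = -47860 + 40275 = -7585)
1/V = 1/(-7585) = -1/7585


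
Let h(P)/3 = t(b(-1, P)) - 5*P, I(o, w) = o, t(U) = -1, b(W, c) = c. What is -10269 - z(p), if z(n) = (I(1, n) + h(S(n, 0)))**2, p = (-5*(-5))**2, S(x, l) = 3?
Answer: -12478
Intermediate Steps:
p = 625 (p = 25**2 = 625)
h(P) = -3 - 15*P (h(P) = 3*(-1 - 5*P) = -3 - 15*P)
z(n) = 2209 (z(n) = (1 + (-3 - 15*3))**2 = (1 + (-3 - 45))**2 = (1 - 48)**2 = (-47)**2 = 2209)
-10269 - z(p) = -10269 - 1*2209 = -10269 - 2209 = -12478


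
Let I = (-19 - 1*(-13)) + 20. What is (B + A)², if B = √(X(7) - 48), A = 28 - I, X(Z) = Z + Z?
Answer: (14 + I*√34)² ≈ 162.0 + 163.27*I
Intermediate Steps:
X(Z) = 2*Z
I = 14 (I = (-19 + 13) + 20 = -6 + 20 = 14)
A = 14 (A = 28 - 1*14 = 28 - 14 = 14)
B = I*√34 (B = √(2*7 - 48) = √(14 - 48) = √(-34) = I*√34 ≈ 5.8309*I)
(B + A)² = (I*√34 + 14)² = (14 + I*√34)²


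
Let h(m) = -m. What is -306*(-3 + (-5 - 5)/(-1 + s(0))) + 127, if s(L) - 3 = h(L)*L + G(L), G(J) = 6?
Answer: 2855/2 ≈ 1427.5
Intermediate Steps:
s(L) = 9 - L² (s(L) = 3 + ((-L)*L + 6) = 3 + (-L² + 6) = 3 + (6 - L²) = 9 - L²)
-306*(-3 + (-5 - 5)/(-1 + s(0))) + 127 = -306*(-3 + (-5 - 5)/(-1 + (9 - 1*0²))) + 127 = -306*(-3 - 10/(-1 + (9 - 1*0))) + 127 = -306*(-3 - 10/(-1 + (9 + 0))) + 127 = -306*(-3 - 10/(-1 + 9)) + 127 = -306*(-3 - 10/8) + 127 = -306*(-3 - 10*⅛) + 127 = -306*(-3 - 5/4) + 127 = -306*(-17)/4 + 127 = -153*(-17/2) + 127 = 2601/2 + 127 = 2855/2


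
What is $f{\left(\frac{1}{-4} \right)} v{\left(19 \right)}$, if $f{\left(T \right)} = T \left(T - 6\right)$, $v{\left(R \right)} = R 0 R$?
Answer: $0$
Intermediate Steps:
$v{\left(R \right)} = 0$ ($v{\left(R \right)} = 0 R = 0$)
$f{\left(T \right)} = T \left(-6 + T\right)$
$f{\left(\frac{1}{-4} \right)} v{\left(19 \right)} = \frac{-6 + \frac{1}{-4}}{-4} \cdot 0 = - \frac{-6 - \frac{1}{4}}{4} \cdot 0 = \left(- \frac{1}{4}\right) \left(- \frac{25}{4}\right) 0 = \frac{25}{16} \cdot 0 = 0$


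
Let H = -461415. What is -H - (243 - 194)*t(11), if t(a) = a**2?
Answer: 455486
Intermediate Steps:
-H - (243 - 194)*t(11) = -1*(-461415) - (243 - 194)*11**2 = 461415 - 49*121 = 461415 - 1*5929 = 461415 - 5929 = 455486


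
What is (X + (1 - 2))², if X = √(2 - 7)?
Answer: (-1 + I*√5)² ≈ -4.0 - 4.4721*I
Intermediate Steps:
X = I*√5 (X = √(-5) = I*√5 ≈ 2.2361*I)
(X + (1 - 2))² = (I*√5 + (1 - 2))² = (I*√5 - 1)² = (-1 + I*√5)²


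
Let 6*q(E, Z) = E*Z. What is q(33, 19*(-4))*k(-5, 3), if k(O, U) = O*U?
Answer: 6270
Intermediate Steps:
q(E, Z) = E*Z/6 (q(E, Z) = (E*Z)/6 = E*Z/6)
q(33, 19*(-4))*k(-5, 3) = ((1/6)*33*(19*(-4)))*(-5*3) = ((1/6)*33*(-76))*(-15) = -418*(-15) = 6270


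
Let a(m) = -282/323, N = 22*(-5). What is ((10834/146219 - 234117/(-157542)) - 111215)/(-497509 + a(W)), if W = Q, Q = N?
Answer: 275828225402230779/1233909009550575974 ≈ 0.22354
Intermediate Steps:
N = -110
Q = -110
W = -110
a(m) = -282/323 (a(m) = -282*1/323 = -282/323)
((10834/146219 - 234117/(-157542)) - 111215)/(-497509 + a(W)) = ((10834/146219 - 234117/(-157542)) - 111215)/(-497509 - 282/323) = ((10834*(1/146219) - 234117*(-1/157542)) - 111215)/(-160695689/323) = ((10834/146219 + 78039/52514) - 111215)*(-323/160695689) = (11979721217/7678544566 - 111215)*(-323/160695689) = -853957354186473/7678544566*(-323/160695689) = 275828225402230779/1233909009550575974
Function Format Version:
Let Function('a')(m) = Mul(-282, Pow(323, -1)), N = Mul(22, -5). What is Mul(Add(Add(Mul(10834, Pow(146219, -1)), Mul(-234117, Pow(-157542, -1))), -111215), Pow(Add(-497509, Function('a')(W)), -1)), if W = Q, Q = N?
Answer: Rational(275828225402230779, 1233909009550575974) ≈ 0.22354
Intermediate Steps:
N = -110
Q = -110
W = -110
Function('a')(m) = Rational(-282, 323) (Function('a')(m) = Mul(-282, Rational(1, 323)) = Rational(-282, 323))
Mul(Add(Add(Mul(10834, Pow(146219, -1)), Mul(-234117, Pow(-157542, -1))), -111215), Pow(Add(-497509, Function('a')(W)), -1)) = Mul(Add(Add(Mul(10834, Pow(146219, -1)), Mul(-234117, Pow(-157542, -1))), -111215), Pow(Add(-497509, Rational(-282, 323)), -1)) = Mul(Add(Add(Mul(10834, Rational(1, 146219)), Mul(-234117, Rational(-1, 157542))), -111215), Pow(Rational(-160695689, 323), -1)) = Mul(Add(Add(Rational(10834, 146219), Rational(78039, 52514)), -111215), Rational(-323, 160695689)) = Mul(Add(Rational(11979721217, 7678544566), -111215), Rational(-323, 160695689)) = Mul(Rational(-853957354186473, 7678544566), Rational(-323, 160695689)) = Rational(275828225402230779, 1233909009550575974)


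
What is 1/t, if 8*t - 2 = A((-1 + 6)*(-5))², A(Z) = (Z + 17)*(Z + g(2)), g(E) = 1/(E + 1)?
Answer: 36/175241 ≈ 0.00020543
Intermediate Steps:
g(E) = 1/(1 + E)
A(Z) = (17 + Z)*(⅓ + Z) (A(Z) = (Z + 17)*(Z + 1/(1 + 2)) = (17 + Z)*(Z + 1/3) = (17 + Z)*(Z + ⅓) = (17 + Z)*(⅓ + Z))
t = 175241/36 (t = ¼ + (17/3 + ((-1 + 6)*(-5))² + 52*((-1 + 6)*(-5))/3)²/8 = ¼ + (17/3 + (5*(-5))² + 52*(5*(-5))/3)²/8 = ¼ + (17/3 + (-25)² + (52/3)*(-25))²/8 = ¼ + (17/3 + 625 - 1300/3)²/8 = ¼ + (592/3)²/8 = ¼ + (⅛)*(350464/9) = ¼ + 43808/9 = 175241/36 ≈ 4867.8)
1/t = 1/(175241/36) = 36/175241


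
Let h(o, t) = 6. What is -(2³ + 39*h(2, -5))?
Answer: -242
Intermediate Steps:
-(2³ + 39*h(2, -5)) = -(2³ + 39*6) = -(8 + 234) = -1*242 = -242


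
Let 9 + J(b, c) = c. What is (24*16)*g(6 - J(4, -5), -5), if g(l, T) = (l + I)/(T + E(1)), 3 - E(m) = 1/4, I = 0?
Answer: -10240/3 ≈ -3413.3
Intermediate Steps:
J(b, c) = -9 + c
E(m) = 11/4 (E(m) = 3 - 1/4 = 3 - 1*¼ = 3 - ¼ = 11/4)
g(l, T) = l/(11/4 + T) (g(l, T) = (l + 0)/(T + 11/4) = l/(11/4 + T))
(24*16)*g(6 - J(4, -5), -5) = (24*16)*(4*(6 - (-9 - 5))/(11 + 4*(-5))) = 384*(4*(6 - 1*(-14))/(11 - 20)) = 384*(4*(6 + 14)/(-9)) = 384*(4*20*(-⅑)) = 384*(-80/9) = -10240/3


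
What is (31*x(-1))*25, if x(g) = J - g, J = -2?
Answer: -775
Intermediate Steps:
x(g) = -2 - g
(31*x(-1))*25 = (31*(-2 - 1*(-1)))*25 = (31*(-2 + 1))*25 = (31*(-1))*25 = -31*25 = -775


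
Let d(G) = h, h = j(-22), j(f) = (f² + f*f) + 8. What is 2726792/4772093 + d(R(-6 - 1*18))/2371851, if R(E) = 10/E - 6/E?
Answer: 6472201894760/11318693554143 ≈ 0.57182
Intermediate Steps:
j(f) = 8 + 2*f² (j(f) = (f² + f²) + 8 = 2*f² + 8 = 8 + 2*f²)
R(E) = 4/E
h = 976 (h = 8 + 2*(-22)² = 8 + 2*484 = 8 + 968 = 976)
d(G) = 976
2726792/4772093 + d(R(-6 - 1*18))/2371851 = 2726792/4772093 + 976/2371851 = 6472201894760/11318693554143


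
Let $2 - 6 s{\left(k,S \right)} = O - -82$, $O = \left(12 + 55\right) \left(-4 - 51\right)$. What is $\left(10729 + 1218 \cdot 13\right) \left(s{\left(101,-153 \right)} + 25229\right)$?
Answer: $\frac{4116707177}{6} \approx 6.8612 \cdot 10^{8}$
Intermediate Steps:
$O = -3685$ ($O = 67 \left(-55\right) = -3685$)
$s{\left(k,S \right)} = \frac{3605}{6}$ ($s{\left(k,S \right)} = \frac{1}{3} - \frac{-3685 - -82}{6} = \frac{1}{3} - \frac{-3685 + 82}{6} = \frac{1}{3} - - \frac{1201}{2} = \frac{1}{3} + \frac{1201}{2} = \frac{3605}{6}$)
$\left(10729 + 1218 \cdot 13\right) \left(s{\left(101,-153 \right)} + 25229\right) = \left(10729 + 1218 \cdot 13\right) \left(\frac{3605}{6} + 25229\right) = \left(10729 + 15834\right) \frac{154979}{6} = 26563 \cdot \frac{154979}{6} = \frac{4116707177}{6}$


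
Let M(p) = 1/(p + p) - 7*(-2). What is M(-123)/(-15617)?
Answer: -3443/3841782 ≈ -0.00089620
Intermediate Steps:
M(p) = 14 + 1/(2*p) (M(p) = 1/(2*p) + 14 = 14 + 1/(2*p))
M(-123)/(-15617) = (14 + (½)/(-123))/(-15617) = (14 + (½)*(-1/123))*(-1/15617) = (14 - 1/246)*(-1/15617) = (3443/246)*(-1/15617) = -3443/3841782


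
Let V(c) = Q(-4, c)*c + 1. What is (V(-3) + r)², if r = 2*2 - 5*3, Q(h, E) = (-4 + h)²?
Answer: 40804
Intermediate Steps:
V(c) = 1 + 64*c (V(c) = (-4 - 4)²*c + 1 = (-8)²*c + 1 = 64*c + 1 = 1 + 64*c)
r = -11 (r = 4 - 15 = -11)
(V(-3) + r)² = ((1 + 64*(-3)) - 11)² = ((1 - 192) - 11)² = (-191 - 11)² = (-202)² = 40804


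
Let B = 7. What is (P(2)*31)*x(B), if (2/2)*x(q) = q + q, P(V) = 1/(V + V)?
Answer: 217/2 ≈ 108.50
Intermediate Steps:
P(V) = 1/(2*V)
x(q) = 2*q (x(q) = q + q = 2*q)
(P(2)*31)*x(B) = (((1/2)/2)*31)*(2*7) = (((1/2)*(1/2))*31)*14 = ((1/4)*31)*14 = (31/4)*14 = 217/2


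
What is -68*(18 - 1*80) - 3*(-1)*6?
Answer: 4234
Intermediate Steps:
-68*(18 - 1*80) - 3*(-1)*6 = -68*(18 - 80) + 3*6 = -68*(-62) + 18 = 4216 + 18 = 4234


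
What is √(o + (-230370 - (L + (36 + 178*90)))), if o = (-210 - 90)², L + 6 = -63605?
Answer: I*√92815 ≈ 304.66*I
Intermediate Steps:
L = -63611 (L = -6 - 63605 = -63611)
o = 90000 (o = (-300)² = 90000)
√(o + (-230370 - (L + (36 + 178*90)))) = √(90000 + (-230370 - (-63611 + (36 + 178*90)))) = √(90000 + (-230370 - (-63611 + (36 + 16020)))) = √(90000 + (-230370 - (-63611 + 16056))) = √(90000 + (-230370 - 1*(-47555))) = √(90000 + (-230370 + 47555)) = √(90000 - 182815) = √(-92815) = I*√92815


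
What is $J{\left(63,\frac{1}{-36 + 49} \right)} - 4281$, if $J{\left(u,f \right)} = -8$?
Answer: $-4289$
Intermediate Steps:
$J{\left(63,\frac{1}{-36 + 49} \right)} - 4281 = -8 - 4281 = -4289$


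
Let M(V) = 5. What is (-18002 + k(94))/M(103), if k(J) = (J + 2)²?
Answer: -8786/5 ≈ -1757.2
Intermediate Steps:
k(J) = (2 + J)²
(-18002 + k(94))/M(103) = (-18002 + (2 + 94)²)/5 = (-18002 + 96²)*(⅕) = (-18002 + 9216)*(⅕) = -8786*⅕ = -8786/5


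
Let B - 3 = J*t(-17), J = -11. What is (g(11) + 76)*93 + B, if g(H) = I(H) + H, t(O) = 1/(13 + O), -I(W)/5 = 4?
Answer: 24947/4 ≈ 6236.8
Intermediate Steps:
I(W) = -20 (I(W) = -5*4 = -20)
g(H) = -20 + H
B = 23/4 (B = 3 - 11/(13 - 17) = 3 - 11/(-4) = 3 - 11*(-1/4) = 3 + 11/4 = 23/4 ≈ 5.7500)
(g(11) + 76)*93 + B = ((-20 + 11) + 76)*93 + 23/4 = (-9 + 76)*93 + 23/4 = 67*93 + 23/4 = 6231 + 23/4 = 24947/4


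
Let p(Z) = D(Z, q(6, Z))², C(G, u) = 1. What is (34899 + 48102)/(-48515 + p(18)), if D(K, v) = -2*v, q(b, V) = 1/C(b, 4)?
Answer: -83001/48511 ≈ -1.7110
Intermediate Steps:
q(b, V) = 1 (q(b, V) = 1/1 = 1)
p(Z) = 4 (p(Z) = (-2*1)² = (-2)² = 4)
(34899 + 48102)/(-48515 + p(18)) = (34899 + 48102)/(-48515 + 4) = 83001/(-48511) = 83001*(-1/48511) = -83001/48511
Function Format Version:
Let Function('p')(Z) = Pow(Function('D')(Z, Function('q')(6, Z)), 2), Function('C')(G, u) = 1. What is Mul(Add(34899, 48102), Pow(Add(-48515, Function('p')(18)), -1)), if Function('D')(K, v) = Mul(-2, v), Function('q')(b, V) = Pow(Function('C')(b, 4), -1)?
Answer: Rational(-83001, 48511) ≈ -1.7110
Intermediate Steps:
Function('q')(b, V) = 1 (Function('q')(b, V) = Pow(1, -1) = 1)
Function('p')(Z) = 4 (Function('p')(Z) = Pow(Mul(-2, 1), 2) = Pow(-2, 2) = 4)
Mul(Add(34899, 48102), Pow(Add(-48515, Function('p')(18)), -1)) = Mul(Add(34899, 48102), Pow(Add(-48515, 4), -1)) = Mul(83001, Pow(-48511, -1)) = Mul(83001, Rational(-1, 48511)) = Rational(-83001, 48511)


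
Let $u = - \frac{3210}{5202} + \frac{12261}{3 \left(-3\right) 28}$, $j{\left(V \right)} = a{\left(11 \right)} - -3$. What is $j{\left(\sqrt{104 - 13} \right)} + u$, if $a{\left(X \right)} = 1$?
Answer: $- \frac{1099019}{24276} \approx -45.272$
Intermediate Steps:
$j{\left(V \right)} = 4$ ($j{\left(V \right)} = 1 - -3 = 1 + 3 = 4$)
$u = - \frac{1196123}{24276}$ ($u = \left(-3210\right) \frac{1}{5202} + \frac{12261}{\left(-9\right) 28} = - \frac{535}{867} + \frac{12261}{-252} = - \frac{535}{867} + 12261 \left(- \frac{1}{252}\right) = - \frac{535}{867} - \frac{4087}{84} = - \frac{1196123}{24276} \approx -49.272$)
$j{\left(\sqrt{104 - 13} \right)} + u = 4 - \frac{1196123}{24276} = - \frac{1099019}{24276}$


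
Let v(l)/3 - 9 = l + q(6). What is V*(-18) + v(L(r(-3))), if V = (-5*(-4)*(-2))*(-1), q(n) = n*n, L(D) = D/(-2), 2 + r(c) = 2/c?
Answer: -581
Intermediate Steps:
r(c) = -2 + 2/c
L(D) = -D/2 (L(D) = D*(-½) = -D/2)
q(n) = n²
V = 40 (V = (20*(-2))*(-1) = -40*(-1) = 40)
v(l) = 135 + 3*l (v(l) = 27 + 3*(l + 6²) = 27 + 3*(l + 36) = 27 + 3*(36 + l) = 27 + (108 + 3*l) = 135 + 3*l)
V*(-18) + v(L(r(-3))) = 40*(-18) + (135 + 3*(-(-2 + 2/(-3))/2)) = -720 + (135 + 3*(-(-2 + 2*(-⅓))/2)) = -720 + (135 + 3*(-(-2 - ⅔)/2)) = -720 + (135 + 3*(-½*(-8/3))) = -720 + (135 + 3*(4/3)) = -720 + (135 + 4) = -720 + 139 = -581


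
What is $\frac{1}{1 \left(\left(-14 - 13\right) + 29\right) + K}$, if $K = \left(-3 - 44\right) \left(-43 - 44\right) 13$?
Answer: $\frac{1}{53159} \approx 1.8811 \cdot 10^{-5}$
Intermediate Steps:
$K = 53157$ ($K = \left(-47\right) \left(-87\right) 13 = 4089 \cdot 13 = 53157$)
$\frac{1}{1 \left(\left(-14 - 13\right) + 29\right) + K} = \frac{1}{1 \left(\left(-14 - 13\right) + 29\right) + 53157} = \frac{1}{1 \left(-27 + 29\right) + 53157} = \frac{1}{1 \cdot 2 + 53157} = \frac{1}{2 + 53157} = \frac{1}{53159}$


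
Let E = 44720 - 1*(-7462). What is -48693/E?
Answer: -16231/17394 ≈ -0.93314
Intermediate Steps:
E = 52182 (E = 44720 + 7462 = 52182)
-48693/E = -48693/52182 = -48693*1/52182 = -16231/17394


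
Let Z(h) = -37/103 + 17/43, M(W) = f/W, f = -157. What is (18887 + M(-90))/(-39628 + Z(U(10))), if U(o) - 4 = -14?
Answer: -7529242423/15796102680 ≈ -0.47665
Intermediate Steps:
U(o) = -10 (U(o) = 4 - 14 = -10)
M(W) = -157/W
Z(h) = 160/4429 (Z(h) = -37*1/103 + 17*(1/43) = -37/103 + 17/43 = 160/4429)
(18887 + M(-90))/(-39628 + Z(U(10))) = (18887 - 157/(-90))/(-39628 + 160/4429) = (18887 - 157*(-1/90))/(-175512252/4429) = (18887 + 157/90)*(-4429/175512252) = (1699987/90)*(-4429/175512252) = -7529242423/15796102680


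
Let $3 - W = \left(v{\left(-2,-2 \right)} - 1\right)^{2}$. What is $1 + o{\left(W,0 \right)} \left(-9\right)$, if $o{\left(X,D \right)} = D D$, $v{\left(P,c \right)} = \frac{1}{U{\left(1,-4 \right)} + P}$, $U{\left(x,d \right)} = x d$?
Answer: $1$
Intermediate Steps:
$U{\left(x,d \right)} = d x$
$v{\left(P,c \right)} = \frac{1}{-4 + P}$ ($v{\left(P,c \right)} = \frac{1}{\left(-4\right) 1 + P} = \frac{1}{-4 + P}$)
$W = \frac{59}{36}$ ($W = 3 - \left(\frac{1}{-4 - 2} - 1\right)^{2} = 3 - \left(\frac{1}{-6} - 1\right)^{2} = 3 - \left(- \frac{1}{6} - 1\right)^{2} = 3 - \left(- \frac{7}{6}\right)^{2} = 3 - \frac{49}{36} = \frac{59}{36} \approx 1.6389$)
$o{\left(X,D \right)} = D^{2}$
$1 + o{\left(W,0 \right)} \left(-9\right) = 1 + 0^{2} \left(-9\right) = 1 + 0 \left(-9\right) = 1 + 0 = 1$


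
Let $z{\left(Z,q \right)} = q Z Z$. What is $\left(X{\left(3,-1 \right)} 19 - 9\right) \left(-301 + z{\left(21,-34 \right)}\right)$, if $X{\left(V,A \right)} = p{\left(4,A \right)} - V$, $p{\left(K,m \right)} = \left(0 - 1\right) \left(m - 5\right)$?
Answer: $-734160$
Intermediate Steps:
$p{\left(K,m \right)} = 5 - m$ ($p{\left(K,m \right)} = - (-5 + m) = 5 - m$)
$X{\left(V,A \right)} = 5 - A - V$ ($X{\left(V,A \right)} = \left(5 - A\right) - V = 5 - A - V$)
$z{\left(Z,q \right)} = q Z^{2}$ ($z{\left(Z,q \right)} = Z q Z = q Z^{2}$)
$\left(X{\left(3,-1 \right)} 19 - 9\right) \left(-301 + z{\left(21,-34 \right)}\right) = \left(\left(5 - -1 - 3\right) 19 - 9\right) \left(-301 - 34 \cdot 21^{2}\right) = \left(\left(5 + 1 - 3\right) 19 - 9\right) \left(-301 - 14994\right) = \left(3 \cdot 19 - 9\right) \left(-301 - 14994\right) = \left(57 - 9\right) \left(-15295\right) = 48 \left(-15295\right) = -734160$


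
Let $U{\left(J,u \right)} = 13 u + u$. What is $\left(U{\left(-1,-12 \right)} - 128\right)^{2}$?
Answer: $87616$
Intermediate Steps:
$U{\left(J,u \right)} = 14 u$
$\left(U{\left(-1,-12 \right)} - 128\right)^{2} = \left(14 \left(-12\right) - 128\right)^{2} = \left(-168 - 128\right)^{2} = \left(-296\right)^{2} = 87616$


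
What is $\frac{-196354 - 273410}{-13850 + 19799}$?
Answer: $- \frac{52196}{661} \approx -78.965$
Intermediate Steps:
$\frac{-196354 - 273410}{-13850 + 19799} = \frac{-196354 - 273410}{5949} = \left(-196354 - 273410\right) \frac{1}{5949} = \left(-469764\right) \frac{1}{5949} = - \frac{52196}{661}$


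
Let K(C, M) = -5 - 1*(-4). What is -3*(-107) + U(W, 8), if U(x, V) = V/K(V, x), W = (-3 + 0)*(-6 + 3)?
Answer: 313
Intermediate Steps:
K(C, M) = -1 (K(C, M) = -5 + 4 = -1)
W = 9 (W = -3*(-3) = 9)
U(x, V) = -V (U(x, V) = V/(-1) = V*(-1) = -V)
-3*(-107) + U(W, 8) = -3*(-107) - 1*8 = 321 - 8 = 313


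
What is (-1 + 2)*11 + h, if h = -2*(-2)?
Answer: 15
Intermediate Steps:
h = 4
(-1 + 2)*11 + h = (-1 + 2)*11 + 4 = 1*11 + 4 = 11 + 4 = 15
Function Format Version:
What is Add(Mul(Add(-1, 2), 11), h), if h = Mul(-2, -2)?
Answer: 15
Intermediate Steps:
h = 4
Add(Mul(Add(-1, 2), 11), h) = Add(Mul(Add(-1, 2), 11), 4) = Add(Mul(1, 11), 4) = Add(11, 4) = 15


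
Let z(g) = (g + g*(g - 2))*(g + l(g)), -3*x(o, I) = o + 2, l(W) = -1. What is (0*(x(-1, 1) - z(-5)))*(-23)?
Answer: 0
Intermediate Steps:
x(o, I) = -⅔ - o/3 (x(o, I) = -(o + 2)/3 = -(2 + o)/3 = -⅔ - o/3)
z(g) = (-1 + g)*(g + g*(-2 + g)) (z(g) = (g + g*(g - 2))*(g - 1) = (g + g*(-2 + g))*(-1 + g) = (-1 + g)*(g + g*(-2 + g)))
(0*(x(-1, 1) - z(-5)))*(-23) = (0*((-⅔ - ⅓*(-1)) - (-5)*(1 + (-5)² - 2*(-5))))*(-23) = (0*((-⅔ + ⅓) - (-5)*(1 + 25 + 10)))*(-23) = (0*(-⅓ - (-5)*36))*(-23) = (0*(-⅓ - 1*(-180)))*(-23) = (0*(-⅓ + 180))*(-23) = (0*(539/3))*(-23) = 0*(-23) = 0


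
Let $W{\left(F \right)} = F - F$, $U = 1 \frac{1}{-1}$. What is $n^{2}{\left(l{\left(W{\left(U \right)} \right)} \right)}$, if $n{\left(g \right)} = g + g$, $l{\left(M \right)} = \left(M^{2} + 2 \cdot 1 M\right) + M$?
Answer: $0$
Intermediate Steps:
$U = -1$ ($U = 1 \left(-1\right) = -1$)
$W{\left(F \right)} = 0$
$l{\left(M \right)} = M^{2} + 3 M$ ($l{\left(M \right)} = \left(M^{2} + 2 M\right) + M = M^{2} + 3 M$)
$n{\left(g \right)} = 2 g$
$n^{2}{\left(l{\left(W{\left(U \right)} \right)} \right)} = \left(2 \cdot 0 \left(3 + 0\right)\right)^{2} = \left(2 \cdot 0 \cdot 3\right)^{2} = \left(2 \cdot 0\right)^{2} = 0^{2} = 0$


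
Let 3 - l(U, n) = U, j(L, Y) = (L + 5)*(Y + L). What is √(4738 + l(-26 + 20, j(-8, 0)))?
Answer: √4747 ≈ 68.898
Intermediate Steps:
j(L, Y) = (5 + L)*(L + Y)
l(U, n) = 3 - U
√(4738 + l(-26 + 20, j(-8, 0))) = √(4738 + (3 - (-26 + 20))) = √(4738 + (3 - 1*(-6))) = √(4738 + (3 + 6)) = √(4738 + 9) = √4747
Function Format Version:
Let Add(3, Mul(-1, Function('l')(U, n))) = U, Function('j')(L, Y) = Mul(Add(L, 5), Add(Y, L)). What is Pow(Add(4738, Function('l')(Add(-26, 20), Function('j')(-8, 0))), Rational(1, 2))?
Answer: Pow(4747, Rational(1, 2)) ≈ 68.898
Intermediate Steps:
Function('j')(L, Y) = Mul(Add(5, L), Add(L, Y))
Function('l')(U, n) = Add(3, Mul(-1, U))
Pow(Add(4738, Function('l')(Add(-26, 20), Function('j')(-8, 0))), Rational(1, 2)) = Pow(Add(4738, Add(3, Mul(-1, Add(-26, 20)))), Rational(1, 2)) = Pow(Add(4738, Add(3, Mul(-1, -6))), Rational(1, 2)) = Pow(Add(4738, Add(3, 6)), Rational(1, 2)) = Pow(Add(4738, 9), Rational(1, 2)) = Pow(4747, Rational(1, 2))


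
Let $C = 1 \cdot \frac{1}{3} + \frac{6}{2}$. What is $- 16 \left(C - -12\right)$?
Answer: $- \frac{736}{3} \approx -245.33$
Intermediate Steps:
$C = \frac{10}{3}$ ($C = 1 \cdot \frac{1}{3} + 6 \cdot \frac{1}{2} = \frac{1}{3} + 3 = \frac{10}{3} \approx 3.3333$)
$- 16 \left(C - -12\right) = - 16 \left(\frac{10}{3} - -12\right) = - 16 \left(\frac{10}{3} + 12\right) = \left(-16\right) \frac{46}{3} = - \frac{736}{3}$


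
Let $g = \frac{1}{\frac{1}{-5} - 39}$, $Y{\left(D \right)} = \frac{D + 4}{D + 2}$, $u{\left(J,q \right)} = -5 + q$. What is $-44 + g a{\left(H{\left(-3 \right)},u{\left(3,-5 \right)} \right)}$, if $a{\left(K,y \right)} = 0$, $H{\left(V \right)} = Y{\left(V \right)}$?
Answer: $-44$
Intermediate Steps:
$Y{\left(D \right)} = \frac{4 + D}{2 + D}$
$H{\left(V \right)} = \frac{4 + V}{2 + V}$
$g = - \frac{5}{196}$ ($g = \frac{1}{- \frac{1}{5} - 39} = \frac{1}{- \frac{196}{5}} = - \frac{5}{196} \approx -0.02551$)
$-44 + g a{\left(H{\left(-3 \right)},u{\left(3,-5 \right)} \right)} = -44 - 0 = -44 + 0 = -44$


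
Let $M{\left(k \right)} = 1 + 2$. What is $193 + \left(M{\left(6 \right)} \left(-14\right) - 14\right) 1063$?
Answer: $-59335$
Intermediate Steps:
$M{\left(k \right)} = 3$
$193 + \left(M{\left(6 \right)} \left(-14\right) - 14\right) 1063 = 193 + \left(3 \left(-14\right) - 14\right) 1063 = 193 + \left(-42 - 14\right) 1063 = 193 - 59528 = -59335$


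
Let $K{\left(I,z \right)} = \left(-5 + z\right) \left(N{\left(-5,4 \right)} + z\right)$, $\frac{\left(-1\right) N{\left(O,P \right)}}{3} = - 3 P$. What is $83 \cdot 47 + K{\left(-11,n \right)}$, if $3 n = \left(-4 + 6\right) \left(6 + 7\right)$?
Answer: $\frac{36583}{9} \approx 4064.8$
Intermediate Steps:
$N{\left(O,P \right)} = 9 P$ ($N{\left(O,P \right)} = - 3 \left(- 3 P\right) = 9 P$)
$n = \frac{26}{3}$ ($n = \frac{\left(-4 + 6\right) \left(6 + 7\right)}{3} = \frac{2 \cdot 13}{3} = \frac{1}{3} \cdot 26 = \frac{26}{3} \approx 8.6667$)
$K{\left(I,z \right)} = \left(-5 + z\right) \left(36 + z\right)$ ($K{\left(I,z \right)} = \left(-5 + z\right) \left(9 \cdot 4 + z\right) = \left(-5 + z\right) \left(36 + z\right)$)
$83 \cdot 47 + K{\left(-11,n \right)} = 83 \cdot 47 + \left(-180 + \left(\frac{26}{3}\right)^{2} + 31 \cdot \frac{26}{3}\right) = 3901 + \left(-180 + \frac{676}{9} + \frac{806}{3}\right) = 3901 + \frac{1474}{9} = \frac{36583}{9}$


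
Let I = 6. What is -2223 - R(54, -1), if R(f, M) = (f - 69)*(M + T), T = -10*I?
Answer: -3138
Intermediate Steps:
T = -60 (T = -10*6 = -1*60 = -60)
R(f, M) = (-69 + f)*(-60 + M) (R(f, M) = (f - 69)*(M - 60) = (-69 + f)*(-60 + M))
-2223 - R(54, -1) = -2223 - (4140 - 69*(-1) - 60*54 - 1*54) = -2223 - (4140 + 69 - 3240 - 54) = -2223 - 1*915 = -2223 - 915 = -3138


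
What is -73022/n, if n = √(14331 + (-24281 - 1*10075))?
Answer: 73022*I*√89/1335 ≈ 516.02*I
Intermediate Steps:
n = 15*I*√89 (n = √(14331 + (-24281 - 10075)) = √(14331 - 34356) = √(-20025) = 15*I*√89 ≈ 141.51*I)
-73022/n = -73022*(-I*√89/1335) = -(-73022)*I*√89/1335 = 73022*I*√89/1335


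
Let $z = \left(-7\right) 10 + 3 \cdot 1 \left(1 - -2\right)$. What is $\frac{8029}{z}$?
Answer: $- \frac{8029}{61} \approx -131.62$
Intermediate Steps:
$z = -61$ ($z = -70 + 3 \left(1 + 2\right) = -70 + 3 \cdot 3 = -70 + 9 = -61$)
$\frac{8029}{z} = \frac{8029}{-61} = 8029 \left(- \frac{1}{61}\right) = - \frac{8029}{61}$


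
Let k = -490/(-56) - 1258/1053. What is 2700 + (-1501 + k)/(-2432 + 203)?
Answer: 25355369989/9388548 ≈ 2700.7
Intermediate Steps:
k = 31823/4212 (k = -490*(-1/56) - 1258*1/1053 = 35/4 - 1258/1053 = 31823/4212 ≈ 7.5553)
2700 + (-1501 + k)/(-2432 + 203) = 2700 + (-1501 + 31823/4212)/(-2432 + 203) = 2700 - 6290389/4212/(-2229) = 2700 - 6290389/4212*(-1/2229) = 2700 + 6290389/9388548 = 25355369989/9388548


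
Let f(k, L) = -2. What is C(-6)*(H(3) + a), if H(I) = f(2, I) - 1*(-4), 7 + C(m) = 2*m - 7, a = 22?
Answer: -624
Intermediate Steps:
C(m) = -14 + 2*m (C(m) = -7 + (2*m - 7) = -7 + (-7 + 2*m) = -14 + 2*m)
H(I) = 2 (H(I) = -2 - 1*(-4) = -2 + 4 = 2)
C(-6)*(H(3) + a) = (-14 + 2*(-6))*(2 + 22) = (-14 - 12)*24 = -26*24 = -624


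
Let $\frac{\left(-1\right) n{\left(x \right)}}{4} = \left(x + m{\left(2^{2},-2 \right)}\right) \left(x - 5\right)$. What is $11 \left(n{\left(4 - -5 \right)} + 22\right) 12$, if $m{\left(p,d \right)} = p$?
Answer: $-24552$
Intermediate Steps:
$n{\left(x \right)} = - 4 \left(-5 + x\right) \left(4 + x\right)$ ($n{\left(x \right)} = - 4 \left(x + 2^{2}\right) \left(x - 5\right) = - 4 \left(x + 4\right) \left(-5 + x\right) = - 4 \left(4 + x\right) \left(-5 + x\right) = - 4 \left(-5 + x\right) \left(4 + x\right)$)
$11 \left(n{\left(4 - -5 \right)} + 22\right) 12 = 11 \left(\left(80 - 4 \left(4 - -5\right)^{2} + 4 \left(4 - -5\right)\right) + 22\right) 12 = 11 \left(\left(80 - 4 \left(4 + 5\right)^{2} + 4 \left(4 + 5\right)\right) + 22\right) 12 = 11 \left(\left(80 - 4 \cdot 9^{2} + 4 \cdot 9\right) + 22\right) 12 = 11 \left(\left(80 - 324 + 36\right) + 22\right) 12 = 11 \left(-208 + 22\right) 12 = 11 \left(-186\right) 12 = \left(-2046\right) 12 = -24552$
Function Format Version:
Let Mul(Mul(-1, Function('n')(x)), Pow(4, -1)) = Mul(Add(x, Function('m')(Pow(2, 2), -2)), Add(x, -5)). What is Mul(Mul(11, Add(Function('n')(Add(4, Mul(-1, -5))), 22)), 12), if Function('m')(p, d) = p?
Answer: -24552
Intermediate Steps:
Function('n')(x) = Mul(-4, Add(-5, x), Add(4, x)) (Function('n')(x) = Mul(-4, Mul(Add(x, Pow(2, 2)), Add(x, -5))) = Mul(-4, Mul(Add(x, 4), Add(-5, x))) = Mul(-4, Mul(Add(4, x), Add(-5, x))) = Mul(-4, Mul(Add(-5, x), Add(4, x))) = Mul(-4, Add(-5, x), Add(4, x)))
Mul(Mul(11, Add(Function('n')(Add(4, Mul(-1, -5))), 22)), 12) = Mul(Mul(11, Add(Add(80, Mul(-4, Pow(Add(4, Mul(-1, -5)), 2)), Mul(4, Add(4, Mul(-1, -5)))), 22)), 12) = Mul(Mul(11, Add(Add(80, Mul(-4, Pow(Add(4, 5), 2)), Mul(4, Add(4, 5))), 22)), 12) = Mul(Mul(11, Add(Add(80, Mul(-4, Pow(9, 2)), Mul(4, 9)), 22)), 12) = Mul(Mul(11, Add(Add(80, Mul(-4, 81), 36), 22)), 12) = Mul(Mul(11, Add(Add(80, -324, 36), 22)), 12) = Mul(Mul(11, Add(-208, 22)), 12) = Mul(Mul(11, -186), 12) = Mul(-2046, 12) = -24552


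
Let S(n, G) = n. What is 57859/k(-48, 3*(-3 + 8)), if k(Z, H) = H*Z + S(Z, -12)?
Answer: -57859/768 ≈ -75.337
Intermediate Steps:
k(Z, H) = Z + H*Z (k(Z, H) = H*Z + Z = Z + H*Z)
57859/k(-48, 3*(-3 + 8)) = 57859/((-48*(1 + 3*(-3 + 8)))) = 57859/((-48*(1 + 3*5))) = 57859/((-48*(1 + 15))) = 57859/((-48*16)) = 57859/(-768) = 57859*(-1/768) = -57859/768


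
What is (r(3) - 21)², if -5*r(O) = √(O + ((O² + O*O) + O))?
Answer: 11049/25 + 84*√6/5 ≈ 483.11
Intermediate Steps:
r(O) = -√(2*O + 2*O²)/5 (r(O) = -√(O + ((O² + O*O) + O))/5 = -√(O + ((O² + O²) + O))/5 = -√(O + (2*O² + O))/5 = -√(O + (O + 2*O²))/5 = -√(2*O + 2*O²)/5)
(r(3) - 21)² = (-√2*√(3*(1 + 3))/5 - 21)² = (-√2*√(3*4)/5 - 21)² = (-√2*√12/5 - 21)² = (-√2*2*√3/5 - 21)² = (-2*√6/5 - 21)² = (-21 - 2*√6/5)²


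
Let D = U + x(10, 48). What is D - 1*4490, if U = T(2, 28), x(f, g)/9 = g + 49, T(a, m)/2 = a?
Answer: -3613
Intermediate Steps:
T(a, m) = 2*a
x(f, g) = 441 + 9*g (x(f, g) = 9*(g + 49) = 9*(49 + g) = 441 + 9*g)
U = 4 (U = 2*2 = 4)
D = 877 (D = 4 + (441 + 9*48) = 4 + (441 + 432) = 4 + 873 = 877)
D - 1*4490 = 877 - 1*4490 = 877 - 4490 = -3613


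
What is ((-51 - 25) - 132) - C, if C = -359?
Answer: 151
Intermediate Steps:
((-51 - 25) - 132) - C = ((-51 - 25) - 132) - 1*(-359) = (-76 - 132) + 359 = -208 + 359 = 151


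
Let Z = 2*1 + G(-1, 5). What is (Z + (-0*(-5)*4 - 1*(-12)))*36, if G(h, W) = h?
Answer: 468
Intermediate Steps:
Z = 1 (Z = 2*1 - 1 = 2 - 1 = 1)
(Z + (-0*(-5)*4 - 1*(-12)))*36 = (1 + (-0*(-5)*4 - 1*(-12)))*36 = (1 + (-2*0*4 + 12))*36 = (1 + (0*4 + 12))*36 = (1 + (0 + 12))*36 = (1 + 12)*36 = 13*36 = 468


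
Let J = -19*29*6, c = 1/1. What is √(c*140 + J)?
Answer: I*√3166 ≈ 56.267*I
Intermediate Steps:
c = 1
J = -3306 (J = -551*6 = -3306)
√(c*140 + J) = √(1*140 - 3306) = √(140 - 3306) = √(-3166) = I*√3166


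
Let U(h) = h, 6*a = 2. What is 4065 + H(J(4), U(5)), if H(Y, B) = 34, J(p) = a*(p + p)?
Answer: 4099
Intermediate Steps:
a = ⅓ (a = (⅙)*2 = ⅓ ≈ 0.33333)
J(p) = 2*p/3 (J(p) = (p + p)/3 = (2*p)/3 = 2*p/3)
4065 + H(J(4), U(5)) = 4065 + 34 = 4099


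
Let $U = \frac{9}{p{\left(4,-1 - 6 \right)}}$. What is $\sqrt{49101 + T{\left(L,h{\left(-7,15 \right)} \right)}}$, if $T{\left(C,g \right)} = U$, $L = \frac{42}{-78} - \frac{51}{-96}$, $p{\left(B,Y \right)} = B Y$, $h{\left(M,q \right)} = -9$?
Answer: $\frac{\sqrt{9623733}}{14} \approx 221.59$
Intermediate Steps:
$L = - \frac{3}{416}$ ($L = 42 \left(- \frac{1}{78}\right) - - \frac{17}{32} = - \frac{7}{13} + \frac{17}{32} = - \frac{3}{416} \approx -0.0072115$)
$U = - \frac{9}{28}$ ($U = \frac{9}{4 \left(-1 - 6\right)} = \frac{9}{4 \left(-7\right)} = \frac{9}{-28} = 9 \left(- \frac{1}{28}\right) = - \frac{9}{28} \approx -0.32143$)
$T{\left(C,g \right)} = - \frac{9}{28}$
$\sqrt{49101 + T{\left(L,h{\left(-7,15 \right)} \right)}} = \sqrt{49101 - \frac{9}{28}} = \sqrt{\frac{1374819}{28}} = \frac{\sqrt{9623733}}{14}$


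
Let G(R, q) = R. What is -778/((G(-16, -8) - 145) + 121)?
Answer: 389/20 ≈ 19.450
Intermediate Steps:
-778/((G(-16, -8) - 145) + 121) = -778/((-16 - 145) + 121) = -778/(-161 + 121) = -778/(-40) = -778*(-1/40) = 389/20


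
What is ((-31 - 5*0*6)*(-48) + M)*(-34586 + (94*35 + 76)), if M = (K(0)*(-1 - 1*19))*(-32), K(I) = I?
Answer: -46455360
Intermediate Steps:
M = 0 (M = (0*(-1 - 1*19))*(-32) = (0*(-1 - 19))*(-32) = (0*(-20))*(-32) = 0*(-32) = 0)
((-31 - 5*0*6)*(-48) + M)*(-34586 + (94*35 + 76)) = ((-31 - 5*0*6)*(-48) + 0)*(-34586 + (94*35 + 76)) = ((-31 + 0*6)*(-48) + 0)*(-34586 + (3290 + 76)) = ((-31 + 0)*(-48) + 0)*(-34586 + 3366) = (-31*(-48) + 0)*(-31220) = (1488 + 0)*(-31220) = 1488*(-31220) = -46455360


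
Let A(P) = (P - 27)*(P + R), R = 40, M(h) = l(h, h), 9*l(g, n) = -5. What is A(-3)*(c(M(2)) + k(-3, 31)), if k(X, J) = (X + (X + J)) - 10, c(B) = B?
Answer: -48100/3 ≈ -16033.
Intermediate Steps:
l(g, n) = -5/9 (l(g, n) = (1/9)*(-5) = -5/9)
M(h) = -5/9
A(P) = (-27 + P)*(40 + P) (A(P) = (P - 27)*(P + 40) = (-27 + P)*(40 + P))
k(X, J) = -10 + J + 2*X (k(X, J) = (X + (J + X)) - 10 = (J + 2*X) - 10 = -10 + J + 2*X)
A(-3)*(c(M(2)) + k(-3, 31)) = (-1080 + (-3)**2 + 13*(-3))*(-5/9 + (-10 + 31 + 2*(-3))) = (-1080 + 9 - 39)*(-5/9 + (-10 + 31 - 6)) = -1110*(-5/9 + 15) = -1110*130/9 = -48100/3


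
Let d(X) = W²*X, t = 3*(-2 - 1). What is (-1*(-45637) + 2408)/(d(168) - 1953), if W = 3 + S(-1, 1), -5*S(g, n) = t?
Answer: 400375/15981 ≈ 25.053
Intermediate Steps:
t = -9 (t = 3*(-3) = -9)
S(g, n) = 9/5 (S(g, n) = -⅕*(-9) = 9/5)
W = 24/5 (W = 3 + 9/5 = 24/5 ≈ 4.8000)
d(X) = 576*X/25 (d(X) = (24/5)²*X = 576*X/25)
(-1*(-45637) + 2408)/(d(168) - 1953) = (-1*(-45637) + 2408)/((576/25)*168 - 1953) = (45637 + 2408)/(96768/25 - 1953) = 48045/(47943/25) = 48045*(25/47943) = 400375/15981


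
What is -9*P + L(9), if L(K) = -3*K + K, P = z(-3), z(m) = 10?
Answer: -108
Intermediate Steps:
P = 10
L(K) = -2*K
-9*P + L(9) = -9*10 - 2*9 = -90 - 18 = -108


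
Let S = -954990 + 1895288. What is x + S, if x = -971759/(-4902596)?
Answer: 4609902185367/4902596 ≈ 9.4030e+5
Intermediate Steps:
S = 940298
x = 971759/4902596 (x = -971759*(-1/4902596) = 971759/4902596 ≈ 0.19821)
x + S = 971759/4902596 + 940298 = 4609902185367/4902596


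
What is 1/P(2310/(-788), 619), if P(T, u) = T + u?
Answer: 394/242731 ≈ 0.0016232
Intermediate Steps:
1/P(2310/(-788), 619) = 1/(2310/(-788) + 619) = 1/(2310*(-1/788) + 619) = 1/(-1155/394 + 619) = 1/(242731/394) = 394/242731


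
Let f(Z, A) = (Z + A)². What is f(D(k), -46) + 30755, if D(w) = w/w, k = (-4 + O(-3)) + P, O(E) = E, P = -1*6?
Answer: 32780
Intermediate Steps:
P = -6
k = -13 (k = (-4 - 3) - 6 = -7 - 6 = -13)
D(w) = 1
f(Z, A) = (A + Z)²
f(D(k), -46) + 30755 = (-46 + 1)² + 30755 = (-45)² + 30755 = 2025 + 30755 = 32780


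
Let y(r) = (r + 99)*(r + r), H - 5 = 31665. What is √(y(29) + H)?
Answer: √39094 ≈ 197.72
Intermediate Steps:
H = 31670 (H = 5 + 31665 = 31670)
y(r) = 2*r*(99 + r) (y(r) = (99 + r)*(2*r) = 2*r*(99 + r))
√(y(29) + H) = √(2*29*(99 + 29) + 31670) = √(2*29*128 + 31670) = √(7424 + 31670) = √39094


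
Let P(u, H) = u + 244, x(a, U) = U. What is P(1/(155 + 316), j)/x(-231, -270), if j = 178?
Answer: -22985/25434 ≈ -0.90371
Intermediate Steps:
P(u, H) = 244 + u
P(1/(155 + 316), j)/x(-231, -270) = (244 + 1/(155 + 316))/(-270) = (244 + 1/471)*(-1/270) = (114925/471)*(-1/270) = -22985/25434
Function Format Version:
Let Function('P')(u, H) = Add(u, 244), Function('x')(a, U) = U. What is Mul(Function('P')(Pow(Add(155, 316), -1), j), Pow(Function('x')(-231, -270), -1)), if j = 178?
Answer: Rational(-22985, 25434) ≈ -0.90371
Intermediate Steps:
Function('P')(u, H) = Add(244, u)
Mul(Function('P')(Pow(Add(155, 316), -1), j), Pow(Function('x')(-231, -270), -1)) = Mul(Add(244, Pow(Add(155, 316), -1)), Pow(-270, -1)) = Mul(Add(244, Pow(471, -1)), Rational(-1, 270)) = Mul(Add(244, Rational(1, 471)), Rational(-1, 270)) = Mul(Rational(114925, 471), Rational(-1, 270)) = Rational(-22985, 25434)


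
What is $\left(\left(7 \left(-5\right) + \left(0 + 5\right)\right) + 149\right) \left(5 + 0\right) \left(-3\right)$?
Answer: $-1785$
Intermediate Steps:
$\left(\left(7 \left(-5\right) + \left(0 + 5\right)\right) + 149\right) \left(5 + 0\right) \left(-3\right) = \left(\left(-35 + 5\right) + 149\right) 5 \left(-3\right) = \left(-30 + 149\right) \left(-15\right) = 119 \left(-15\right) = -1785$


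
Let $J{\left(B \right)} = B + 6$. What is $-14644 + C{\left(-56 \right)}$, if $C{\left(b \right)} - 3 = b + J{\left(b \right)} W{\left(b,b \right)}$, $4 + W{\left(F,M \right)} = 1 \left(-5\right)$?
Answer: $-14247$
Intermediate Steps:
$J{\left(B \right)} = 6 + B$
$W{\left(F,M \right)} = -9$ ($W{\left(F,M \right)} = -4 + 1 \left(-5\right) = -4 - 5 = -9$)
$C{\left(b \right)} = -51 - 8 b$ ($C{\left(b \right)} = 3 + \left(b + \left(6 + b\right) \left(-9\right)\right) = 3 - \left(54 + 8 b\right) = -51 - 8 b$)
$-14644 + C{\left(-56 \right)} = -14644 - -397 = -14644 + \left(-51 + 448\right) = -14644 + 397 = -14247$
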